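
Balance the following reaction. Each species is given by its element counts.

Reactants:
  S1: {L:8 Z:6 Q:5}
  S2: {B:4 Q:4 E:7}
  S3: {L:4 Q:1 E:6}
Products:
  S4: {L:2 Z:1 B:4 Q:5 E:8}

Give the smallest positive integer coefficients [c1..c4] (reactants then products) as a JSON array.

L: 1·8+6·0+1·4 = 12 | 6·2 = 12
Z: 1·6+6·0+1·0 = 6 | 6·1 = 6
B: 1·0+6·4+1·0 = 24 | 6·4 = 24
Q: 1·5+6·4+1·1 = 30 | 6·5 = 30
E: 1·0+6·7+1·6 = 48 | 6·8 = 48
gcd(1,6,1,6) = 1

Coefficients: [1, 6, 1, 6]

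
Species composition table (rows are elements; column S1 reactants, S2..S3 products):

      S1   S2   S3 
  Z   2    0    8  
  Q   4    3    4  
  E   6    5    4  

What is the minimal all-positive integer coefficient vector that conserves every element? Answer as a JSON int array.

Coefficients: [4, 4, 1]

Z: 4·2 = 8 | 4·0+1·8 = 8
Q: 4·4 = 16 | 4·3+1·4 = 16
E: 4·6 = 24 | 4·5+1·4 = 24
gcd(4,4,1) = 1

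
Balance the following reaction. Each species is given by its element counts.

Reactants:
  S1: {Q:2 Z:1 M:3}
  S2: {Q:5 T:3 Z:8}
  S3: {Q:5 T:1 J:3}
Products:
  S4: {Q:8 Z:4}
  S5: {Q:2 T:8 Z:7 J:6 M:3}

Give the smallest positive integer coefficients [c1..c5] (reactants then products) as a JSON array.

Coefficients: [2, 4, 4, 5, 2]

Q: 2·2+4·5+4·5 = 44 | 5·8+2·2 = 44
T: 2·0+4·3+4·1 = 16 | 5·0+2·8 = 16
Z: 2·1+4·8+4·0 = 34 | 5·4+2·7 = 34
J: 2·0+4·0+4·3 = 12 | 5·0+2·6 = 12
M: 2·3+4·0+4·0 = 6 | 5·0+2·3 = 6
gcd(2,4,4,5,2) = 1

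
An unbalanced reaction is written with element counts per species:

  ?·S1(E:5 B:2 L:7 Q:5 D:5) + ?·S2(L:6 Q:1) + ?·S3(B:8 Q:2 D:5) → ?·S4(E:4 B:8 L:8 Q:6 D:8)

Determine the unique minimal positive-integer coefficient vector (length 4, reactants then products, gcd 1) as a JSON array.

Coefficients: [4, 2, 4, 5]

E: 4·5+2·0+4·0 = 20 | 5·4 = 20
B: 4·2+2·0+4·8 = 40 | 5·8 = 40
L: 4·7+2·6+4·0 = 40 | 5·8 = 40
Q: 4·5+2·1+4·2 = 30 | 5·6 = 30
D: 4·5+2·0+4·5 = 40 | 5·8 = 40
gcd(4,2,4,5) = 1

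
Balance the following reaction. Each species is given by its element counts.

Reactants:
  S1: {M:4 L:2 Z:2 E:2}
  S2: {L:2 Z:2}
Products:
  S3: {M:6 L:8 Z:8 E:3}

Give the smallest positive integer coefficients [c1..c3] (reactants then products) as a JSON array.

M: 3·4+5·0 = 12 | 2·6 = 12
L: 3·2+5·2 = 16 | 2·8 = 16
Z: 3·2+5·2 = 16 | 2·8 = 16
E: 3·2+5·0 = 6 | 2·3 = 6
gcd(3,5,2) = 1

Coefficients: [3, 5, 2]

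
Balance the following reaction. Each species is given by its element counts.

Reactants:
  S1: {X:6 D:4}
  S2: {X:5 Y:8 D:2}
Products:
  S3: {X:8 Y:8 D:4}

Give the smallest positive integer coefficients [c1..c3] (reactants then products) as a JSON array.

Coefficients: [1, 2, 2]

X: 1·6+2·5 = 16 | 2·8 = 16
Y: 1·0+2·8 = 16 | 2·8 = 16
D: 1·4+2·2 = 8 | 2·4 = 8
gcd(1,2,2) = 1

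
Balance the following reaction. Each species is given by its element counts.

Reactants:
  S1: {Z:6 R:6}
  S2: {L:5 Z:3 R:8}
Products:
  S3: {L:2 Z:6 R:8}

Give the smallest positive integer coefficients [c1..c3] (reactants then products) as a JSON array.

Coefficients: [4, 2, 5]

L: 4·0+2·5 = 10 | 5·2 = 10
Z: 4·6+2·3 = 30 | 5·6 = 30
R: 4·6+2·8 = 40 | 5·8 = 40
gcd(4,2,5) = 1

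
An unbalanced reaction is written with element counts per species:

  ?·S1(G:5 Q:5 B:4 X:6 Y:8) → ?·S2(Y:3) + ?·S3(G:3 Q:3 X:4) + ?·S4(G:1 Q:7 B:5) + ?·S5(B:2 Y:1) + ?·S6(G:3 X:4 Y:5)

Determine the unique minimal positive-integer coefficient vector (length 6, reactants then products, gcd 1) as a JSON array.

G: 4·5 = 20 | 3·0+2·3+2·1+3·0+4·3 = 20
Q: 4·5 = 20 | 3·0+2·3+2·7+3·0+4·0 = 20
B: 4·4 = 16 | 3·0+2·0+2·5+3·2+4·0 = 16
X: 4·6 = 24 | 3·0+2·4+2·0+3·0+4·4 = 24
Y: 4·8 = 32 | 3·3+2·0+2·0+3·1+4·5 = 32
gcd(4,3,2,2,3,4) = 1

Coefficients: [4, 3, 2, 2, 3, 4]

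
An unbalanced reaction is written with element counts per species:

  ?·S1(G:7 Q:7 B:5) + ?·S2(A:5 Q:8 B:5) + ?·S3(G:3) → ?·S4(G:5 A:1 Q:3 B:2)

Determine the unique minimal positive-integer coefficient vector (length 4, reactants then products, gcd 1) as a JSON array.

G: 1·7+1·0+6·3 = 25 | 5·5 = 25
A: 1·0+1·5+6·0 = 5 | 5·1 = 5
Q: 1·7+1·8+6·0 = 15 | 5·3 = 15
B: 1·5+1·5+6·0 = 10 | 5·2 = 10
gcd(1,1,6,5) = 1

Coefficients: [1, 1, 6, 5]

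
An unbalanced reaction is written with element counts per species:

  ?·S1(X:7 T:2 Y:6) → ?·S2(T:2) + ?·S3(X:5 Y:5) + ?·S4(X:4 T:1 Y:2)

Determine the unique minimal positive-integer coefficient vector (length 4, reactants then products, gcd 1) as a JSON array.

Coefficients: [4, 3, 4, 2]

X: 4·7 = 28 | 3·0+4·5+2·4 = 28
T: 4·2 = 8 | 3·2+4·0+2·1 = 8
Y: 4·6 = 24 | 3·0+4·5+2·2 = 24
gcd(4,3,4,2) = 1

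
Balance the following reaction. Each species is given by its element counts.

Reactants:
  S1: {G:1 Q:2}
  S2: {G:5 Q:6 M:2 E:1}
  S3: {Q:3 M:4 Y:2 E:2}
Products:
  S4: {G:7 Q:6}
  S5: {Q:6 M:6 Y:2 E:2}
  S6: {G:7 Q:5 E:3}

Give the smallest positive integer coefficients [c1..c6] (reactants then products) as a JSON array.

G: 5·1+6·5+6·0 = 35 | 3·7+6·0+2·7 = 35
Q: 5·2+6·6+6·3 = 64 | 3·6+6·6+2·5 = 64
M: 5·0+6·2+6·4 = 36 | 3·0+6·6+2·0 = 36
Y: 5·0+6·0+6·2 = 12 | 3·0+6·2+2·0 = 12
E: 5·0+6·1+6·2 = 18 | 3·0+6·2+2·3 = 18
gcd(5,6,6,3,6,2) = 1

Coefficients: [5, 6, 6, 3, 6, 2]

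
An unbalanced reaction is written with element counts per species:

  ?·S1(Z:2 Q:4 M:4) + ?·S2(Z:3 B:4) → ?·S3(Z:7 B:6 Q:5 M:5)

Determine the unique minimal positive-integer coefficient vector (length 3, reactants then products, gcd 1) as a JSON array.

Coefficients: [5, 6, 4]

Z: 5·2+6·3 = 28 | 4·7 = 28
B: 5·0+6·4 = 24 | 4·6 = 24
Q: 5·4+6·0 = 20 | 4·5 = 20
M: 5·4+6·0 = 20 | 4·5 = 20
gcd(5,6,4) = 1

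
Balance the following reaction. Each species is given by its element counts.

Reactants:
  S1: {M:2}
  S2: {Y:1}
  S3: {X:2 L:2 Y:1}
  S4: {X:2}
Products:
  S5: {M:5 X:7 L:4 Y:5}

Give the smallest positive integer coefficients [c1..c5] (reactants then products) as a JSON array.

Coefficients: [5, 6, 4, 3, 2]

M: 5·2+6·0+4·0+3·0 = 10 | 2·5 = 10
X: 5·0+6·0+4·2+3·2 = 14 | 2·7 = 14
L: 5·0+6·0+4·2+3·0 = 8 | 2·4 = 8
Y: 5·0+6·1+4·1+3·0 = 10 | 2·5 = 10
gcd(5,6,4,3,2) = 1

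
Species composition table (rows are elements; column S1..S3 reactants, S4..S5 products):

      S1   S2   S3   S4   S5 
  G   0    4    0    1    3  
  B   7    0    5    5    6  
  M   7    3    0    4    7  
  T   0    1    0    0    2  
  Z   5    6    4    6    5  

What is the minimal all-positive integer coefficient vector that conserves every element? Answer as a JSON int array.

Coefficients: [3, 2, 2, 5, 1]

G: 3·0+2·4+2·0 = 8 | 5·1+1·3 = 8
B: 3·7+2·0+2·5 = 31 | 5·5+1·6 = 31
M: 3·7+2·3+2·0 = 27 | 5·4+1·7 = 27
T: 3·0+2·1+2·0 = 2 | 5·0+1·2 = 2
Z: 3·5+2·6+2·4 = 35 | 5·6+1·5 = 35
gcd(3,2,2,5,1) = 1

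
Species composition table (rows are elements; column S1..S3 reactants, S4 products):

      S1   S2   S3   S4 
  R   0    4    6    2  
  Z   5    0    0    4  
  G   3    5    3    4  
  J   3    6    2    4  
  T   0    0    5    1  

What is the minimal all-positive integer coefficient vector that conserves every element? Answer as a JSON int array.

Coefficients: [4, 1, 1, 5]

R: 4·0+1·4+1·6 = 10 | 5·2 = 10
Z: 4·5+1·0+1·0 = 20 | 5·4 = 20
G: 4·3+1·5+1·3 = 20 | 5·4 = 20
J: 4·3+1·6+1·2 = 20 | 5·4 = 20
T: 4·0+1·0+1·5 = 5 | 5·1 = 5
gcd(4,1,1,5) = 1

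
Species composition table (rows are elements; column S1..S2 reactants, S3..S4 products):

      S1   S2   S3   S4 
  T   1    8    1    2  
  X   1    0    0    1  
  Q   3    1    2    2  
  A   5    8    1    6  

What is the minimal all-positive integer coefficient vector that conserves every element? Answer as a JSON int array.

T: 5·1+1·8 = 13 | 3·1+5·2 = 13
X: 5·1+1·0 = 5 | 3·0+5·1 = 5
Q: 5·3+1·1 = 16 | 3·2+5·2 = 16
A: 5·5+1·8 = 33 | 3·1+5·6 = 33
gcd(5,1,3,5) = 1

Coefficients: [5, 1, 3, 5]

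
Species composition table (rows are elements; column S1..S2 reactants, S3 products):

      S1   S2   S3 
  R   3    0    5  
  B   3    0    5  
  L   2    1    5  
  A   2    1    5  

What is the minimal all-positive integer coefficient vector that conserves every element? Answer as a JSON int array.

Coefficients: [5, 5, 3]

R: 5·3+5·0 = 15 | 3·5 = 15
B: 5·3+5·0 = 15 | 3·5 = 15
L: 5·2+5·1 = 15 | 3·5 = 15
A: 5·2+5·1 = 15 | 3·5 = 15
gcd(5,5,3) = 1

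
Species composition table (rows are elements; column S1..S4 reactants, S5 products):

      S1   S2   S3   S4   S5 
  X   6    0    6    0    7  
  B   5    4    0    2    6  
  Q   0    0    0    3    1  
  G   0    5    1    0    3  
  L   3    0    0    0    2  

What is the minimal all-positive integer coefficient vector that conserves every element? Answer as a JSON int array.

Coefficients: [4, 3, 3, 2, 6]

X: 4·6+3·0+3·6+2·0 = 42 | 6·7 = 42
B: 4·5+3·4+3·0+2·2 = 36 | 6·6 = 36
Q: 4·0+3·0+3·0+2·3 = 6 | 6·1 = 6
G: 4·0+3·5+3·1+2·0 = 18 | 6·3 = 18
L: 4·3+3·0+3·0+2·0 = 12 | 6·2 = 12
gcd(4,3,3,2,6) = 1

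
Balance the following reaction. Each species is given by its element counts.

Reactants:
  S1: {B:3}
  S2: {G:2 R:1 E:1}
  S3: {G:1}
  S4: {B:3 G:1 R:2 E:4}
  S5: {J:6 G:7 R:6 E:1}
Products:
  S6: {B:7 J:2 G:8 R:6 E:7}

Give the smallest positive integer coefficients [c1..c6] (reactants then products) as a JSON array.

Coefficients: [3, 4, 5, 4, 1, 3]

B: 3·3+4·0+5·0+4·3+1·0 = 21 | 3·7 = 21
J: 3·0+4·0+5·0+4·0+1·6 = 6 | 3·2 = 6
G: 3·0+4·2+5·1+4·1+1·7 = 24 | 3·8 = 24
R: 3·0+4·1+5·0+4·2+1·6 = 18 | 3·6 = 18
E: 3·0+4·1+5·0+4·4+1·1 = 21 | 3·7 = 21
gcd(3,4,5,4,1,3) = 1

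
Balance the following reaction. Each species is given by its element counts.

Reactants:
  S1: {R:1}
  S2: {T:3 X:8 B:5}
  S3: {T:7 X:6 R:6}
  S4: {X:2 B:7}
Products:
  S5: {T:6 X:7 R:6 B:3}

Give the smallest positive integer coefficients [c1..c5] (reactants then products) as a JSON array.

T: 6·0+1·3+3·7+1·0 = 24 | 4·6 = 24
X: 6·0+1·8+3·6+1·2 = 28 | 4·7 = 28
R: 6·1+1·0+3·6+1·0 = 24 | 4·6 = 24
B: 6·0+1·5+3·0+1·7 = 12 | 4·3 = 12
gcd(6,1,3,1,4) = 1

Coefficients: [6, 1, 3, 1, 4]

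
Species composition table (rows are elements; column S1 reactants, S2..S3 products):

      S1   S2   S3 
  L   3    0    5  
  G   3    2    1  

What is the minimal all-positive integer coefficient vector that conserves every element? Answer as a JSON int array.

L: 5·3 = 15 | 6·0+3·5 = 15
G: 5·3 = 15 | 6·2+3·1 = 15
gcd(5,6,3) = 1

Coefficients: [5, 6, 3]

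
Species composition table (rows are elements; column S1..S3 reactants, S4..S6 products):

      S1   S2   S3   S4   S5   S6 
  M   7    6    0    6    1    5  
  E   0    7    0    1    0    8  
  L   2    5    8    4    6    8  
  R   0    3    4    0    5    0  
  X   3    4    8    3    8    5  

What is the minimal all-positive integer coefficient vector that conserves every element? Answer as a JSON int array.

Coefficients: [5, 2, 6, 6, 6, 1]

M: 5·7+2·6+6·0 = 47 | 6·6+6·1+1·5 = 47
E: 5·0+2·7+6·0 = 14 | 6·1+6·0+1·8 = 14
L: 5·2+2·5+6·8 = 68 | 6·4+6·6+1·8 = 68
R: 5·0+2·3+6·4 = 30 | 6·0+6·5+1·0 = 30
X: 5·3+2·4+6·8 = 71 | 6·3+6·8+1·5 = 71
gcd(5,2,6,6,6,1) = 1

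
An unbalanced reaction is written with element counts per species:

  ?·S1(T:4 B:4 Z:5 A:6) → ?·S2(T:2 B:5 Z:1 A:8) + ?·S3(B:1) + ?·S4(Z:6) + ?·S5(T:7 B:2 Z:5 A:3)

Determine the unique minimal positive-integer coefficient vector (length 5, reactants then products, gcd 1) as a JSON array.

Coefficients: [5, 3, 1, 2, 2]

T: 5·4 = 20 | 3·2+1·0+2·0+2·7 = 20
B: 5·4 = 20 | 3·5+1·1+2·0+2·2 = 20
Z: 5·5 = 25 | 3·1+1·0+2·6+2·5 = 25
A: 5·6 = 30 | 3·8+1·0+2·0+2·3 = 30
gcd(5,3,1,2,2) = 1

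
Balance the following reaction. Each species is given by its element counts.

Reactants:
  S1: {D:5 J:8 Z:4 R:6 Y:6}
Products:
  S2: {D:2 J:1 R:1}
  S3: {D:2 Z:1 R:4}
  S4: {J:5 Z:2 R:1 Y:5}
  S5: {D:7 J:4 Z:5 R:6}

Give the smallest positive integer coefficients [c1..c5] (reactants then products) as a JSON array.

Coefficients: [5, 6, 3, 6, 1]

D: 5·5 = 25 | 6·2+3·2+6·0+1·7 = 25
J: 5·8 = 40 | 6·1+3·0+6·5+1·4 = 40
Z: 5·4 = 20 | 6·0+3·1+6·2+1·5 = 20
R: 5·6 = 30 | 6·1+3·4+6·1+1·6 = 30
Y: 5·6 = 30 | 6·0+3·0+6·5+1·0 = 30
gcd(5,6,3,6,1) = 1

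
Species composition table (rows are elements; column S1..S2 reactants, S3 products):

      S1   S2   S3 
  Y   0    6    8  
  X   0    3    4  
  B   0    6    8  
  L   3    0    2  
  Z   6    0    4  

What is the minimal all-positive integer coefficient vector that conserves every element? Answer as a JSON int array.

Coefficients: [2, 4, 3]

Y: 2·0+4·6 = 24 | 3·8 = 24
X: 2·0+4·3 = 12 | 3·4 = 12
B: 2·0+4·6 = 24 | 3·8 = 24
L: 2·3+4·0 = 6 | 3·2 = 6
Z: 2·6+4·0 = 12 | 3·4 = 12
gcd(2,4,3) = 1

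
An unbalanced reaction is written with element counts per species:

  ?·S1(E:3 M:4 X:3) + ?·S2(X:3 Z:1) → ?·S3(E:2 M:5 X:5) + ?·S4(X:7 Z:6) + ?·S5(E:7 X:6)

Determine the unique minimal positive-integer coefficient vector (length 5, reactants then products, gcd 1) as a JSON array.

E: 5·3+6·0 = 15 | 4·2+1·0+1·7 = 15
M: 5·4+6·0 = 20 | 4·5+1·0+1·0 = 20
X: 5·3+6·3 = 33 | 4·5+1·7+1·6 = 33
Z: 5·0+6·1 = 6 | 4·0+1·6+1·0 = 6
gcd(5,6,4,1,1) = 1

Coefficients: [5, 6, 4, 1, 1]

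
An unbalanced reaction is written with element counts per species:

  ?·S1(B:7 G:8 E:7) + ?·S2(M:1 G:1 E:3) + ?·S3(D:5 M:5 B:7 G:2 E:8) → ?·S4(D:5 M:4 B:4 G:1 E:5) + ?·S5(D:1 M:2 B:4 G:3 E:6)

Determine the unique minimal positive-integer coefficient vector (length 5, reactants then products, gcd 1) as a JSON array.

D: 1·0+3·0+3·5 = 15 | 2·5+5·1 = 15
M: 1·0+3·1+3·5 = 18 | 2·4+5·2 = 18
B: 1·7+3·0+3·7 = 28 | 2·4+5·4 = 28
G: 1·8+3·1+3·2 = 17 | 2·1+5·3 = 17
E: 1·7+3·3+3·8 = 40 | 2·5+5·6 = 40
gcd(1,3,3,2,5) = 1

Coefficients: [1, 3, 3, 2, 5]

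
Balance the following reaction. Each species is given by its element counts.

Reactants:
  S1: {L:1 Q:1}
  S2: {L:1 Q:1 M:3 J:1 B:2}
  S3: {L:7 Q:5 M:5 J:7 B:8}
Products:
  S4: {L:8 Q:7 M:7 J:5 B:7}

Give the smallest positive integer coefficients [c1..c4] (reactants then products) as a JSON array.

L: 6·1+3·1+1·7 = 16 | 2·8 = 16
Q: 6·1+3·1+1·5 = 14 | 2·7 = 14
M: 6·0+3·3+1·5 = 14 | 2·7 = 14
J: 6·0+3·1+1·7 = 10 | 2·5 = 10
B: 6·0+3·2+1·8 = 14 | 2·7 = 14
gcd(6,3,1,2) = 1

Coefficients: [6, 3, 1, 2]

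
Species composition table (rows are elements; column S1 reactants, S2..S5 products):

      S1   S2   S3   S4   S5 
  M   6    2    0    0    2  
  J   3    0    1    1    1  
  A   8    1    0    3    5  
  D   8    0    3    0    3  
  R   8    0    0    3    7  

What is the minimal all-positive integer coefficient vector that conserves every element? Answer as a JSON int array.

M: 3·6 = 18 | 6·2+5·0+1·0+3·2 = 18
J: 3·3 = 9 | 6·0+5·1+1·1+3·1 = 9
A: 3·8 = 24 | 6·1+5·0+1·3+3·5 = 24
D: 3·8 = 24 | 6·0+5·3+1·0+3·3 = 24
R: 3·8 = 24 | 6·0+5·0+1·3+3·7 = 24
gcd(3,6,5,1,3) = 1

Coefficients: [3, 6, 5, 1, 3]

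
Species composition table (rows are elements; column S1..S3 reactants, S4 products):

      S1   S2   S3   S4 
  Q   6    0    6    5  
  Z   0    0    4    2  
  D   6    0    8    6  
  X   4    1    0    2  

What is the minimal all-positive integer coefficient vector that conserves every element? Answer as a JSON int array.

Q: 2·6+4·0+3·6 = 30 | 6·5 = 30
Z: 2·0+4·0+3·4 = 12 | 6·2 = 12
D: 2·6+4·0+3·8 = 36 | 6·6 = 36
X: 2·4+4·1+3·0 = 12 | 6·2 = 12
gcd(2,4,3,6) = 1

Coefficients: [2, 4, 3, 6]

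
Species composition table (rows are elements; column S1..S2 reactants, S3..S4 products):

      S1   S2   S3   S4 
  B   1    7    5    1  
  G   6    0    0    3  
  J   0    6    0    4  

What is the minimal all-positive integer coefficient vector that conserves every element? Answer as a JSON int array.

Coefficients: [3, 4, 5, 6]

B: 3·1+4·7 = 31 | 5·5+6·1 = 31
G: 3·6+4·0 = 18 | 5·0+6·3 = 18
J: 3·0+4·6 = 24 | 5·0+6·4 = 24
gcd(3,4,5,6) = 1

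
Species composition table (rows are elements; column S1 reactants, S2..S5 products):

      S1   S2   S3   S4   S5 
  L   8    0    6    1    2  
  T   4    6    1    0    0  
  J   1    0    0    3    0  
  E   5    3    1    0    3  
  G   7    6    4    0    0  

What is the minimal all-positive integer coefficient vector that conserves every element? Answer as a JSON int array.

L: 6·8 = 48 | 3·0+6·6+2·1+5·2 = 48
T: 6·4 = 24 | 3·6+6·1+2·0+5·0 = 24
J: 6·1 = 6 | 3·0+6·0+2·3+5·0 = 6
E: 6·5 = 30 | 3·3+6·1+2·0+5·3 = 30
G: 6·7 = 42 | 3·6+6·4+2·0+5·0 = 42
gcd(6,3,6,2,5) = 1

Coefficients: [6, 3, 6, 2, 5]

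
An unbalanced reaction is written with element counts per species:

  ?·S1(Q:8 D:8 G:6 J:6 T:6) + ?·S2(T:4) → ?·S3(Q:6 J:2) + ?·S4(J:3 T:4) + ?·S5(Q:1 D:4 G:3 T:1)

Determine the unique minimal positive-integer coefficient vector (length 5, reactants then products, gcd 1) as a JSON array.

Coefficients: [3, 1, 3, 4, 6]

Q: 3·8+1·0 = 24 | 3·6+4·0+6·1 = 24
D: 3·8+1·0 = 24 | 3·0+4·0+6·4 = 24
G: 3·6+1·0 = 18 | 3·0+4·0+6·3 = 18
J: 3·6+1·0 = 18 | 3·2+4·3+6·0 = 18
T: 3·6+1·4 = 22 | 3·0+4·4+6·1 = 22
gcd(3,1,3,4,6) = 1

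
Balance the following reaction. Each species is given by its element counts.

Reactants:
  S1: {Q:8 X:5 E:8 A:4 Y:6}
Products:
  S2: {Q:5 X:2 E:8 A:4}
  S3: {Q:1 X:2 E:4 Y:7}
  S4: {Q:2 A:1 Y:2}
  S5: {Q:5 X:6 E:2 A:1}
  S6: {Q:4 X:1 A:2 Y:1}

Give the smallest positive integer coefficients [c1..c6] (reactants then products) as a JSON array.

Q: 5·8 = 40 | 3·5+3·1+4·2+2·5+1·4 = 40
X: 5·5 = 25 | 3·2+3·2+4·0+2·6+1·1 = 25
E: 5·8 = 40 | 3·8+3·4+4·0+2·2+1·0 = 40
A: 5·4 = 20 | 3·4+3·0+4·1+2·1+1·2 = 20
Y: 5·6 = 30 | 3·0+3·7+4·2+2·0+1·1 = 30
gcd(5,3,3,4,2,1) = 1

Coefficients: [5, 3, 3, 4, 2, 1]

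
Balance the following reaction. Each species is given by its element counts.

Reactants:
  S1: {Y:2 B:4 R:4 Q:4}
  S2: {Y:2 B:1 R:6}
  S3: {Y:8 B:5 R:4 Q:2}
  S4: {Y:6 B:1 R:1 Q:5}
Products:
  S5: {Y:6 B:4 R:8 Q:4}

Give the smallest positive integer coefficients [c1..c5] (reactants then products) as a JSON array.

Coefficients: [3, 5, 1, 2, 6]

Y: 3·2+5·2+1·8+2·6 = 36 | 6·6 = 36
B: 3·4+5·1+1·5+2·1 = 24 | 6·4 = 24
R: 3·4+5·6+1·4+2·1 = 48 | 6·8 = 48
Q: 3·4+5·0+1·2+2·5 = 24 | 6·4 = 24
gcd(3,5,1,2,6) = 1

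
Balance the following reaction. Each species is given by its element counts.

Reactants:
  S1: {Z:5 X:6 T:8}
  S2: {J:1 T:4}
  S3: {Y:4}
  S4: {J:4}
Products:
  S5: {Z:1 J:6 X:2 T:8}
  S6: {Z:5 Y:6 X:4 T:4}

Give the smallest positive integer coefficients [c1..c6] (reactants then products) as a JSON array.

Coefficients: [3, 6, 3, 6, 5, 2]

Z: 3·5+6·0+3·0+6·0 = 15 | 5·1+2·5 = 15
Y: 3·0+6·0+3·4+6·0 = 12 | 5·0+2·6 = 12
J: 3·0+6·1+3·0+6·4 = 30 | 5·6+2·0 = 30
X: 3·6+6·0+3·0+6·0 = 18 | 5·2+2·4 = 18
T: 3·8+6·4+3·0+6·0 = 48 | 5·8+2·4 = 48
gcd(3,6,3,6,5,2) = 1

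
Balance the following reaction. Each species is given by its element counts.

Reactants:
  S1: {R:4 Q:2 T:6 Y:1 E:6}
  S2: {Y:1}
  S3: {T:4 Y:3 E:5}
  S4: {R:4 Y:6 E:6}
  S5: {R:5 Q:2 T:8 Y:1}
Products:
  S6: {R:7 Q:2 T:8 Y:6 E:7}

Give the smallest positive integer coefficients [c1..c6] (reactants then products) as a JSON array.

Coefficients: [2, 4, 1, 3, 3, 5]

R: 2·4+4·0+1·0+3·4+3·5 = 35 | 5·7 = 35
Q: 2·2+4·0+1·0+3·0+3·2 = 10 | 5·2 = 10
T: 2·6+4·0+1·4+3·0+3·8 = 40 | 5·8 = 40
Y: 2·1+4·1+1·3+3·6+3·1 = 30 | 5·6 = 30
E: 2·6+4·0+1·5+3·6+3·0 = 35 | 5·7 = 35
gcd(2,4,1,3,3,5) = 1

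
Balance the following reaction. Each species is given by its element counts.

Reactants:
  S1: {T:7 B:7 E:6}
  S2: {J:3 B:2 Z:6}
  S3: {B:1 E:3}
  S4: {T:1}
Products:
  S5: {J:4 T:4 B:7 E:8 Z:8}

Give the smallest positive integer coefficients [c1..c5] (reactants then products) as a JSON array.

Coefficients: [1, 4, 6, 5, 3]

J: 1·0+4·3+6·0+5·0 = 12 | 3·4 = 12
T: 1·7+4·0+6·0+5·1 = 12 | 3·4 = 12
B: 1·7+4·2+6·1+5·0 = 21 | 3·7 = 21
E: 1·6+4·0+6·3+5·0 = 24 | 3·8 = 24
Z: 1·0+4·6+6·0+5·0 = 24 | 3·8 = 24
gcd(1,4,6,5,3) = 1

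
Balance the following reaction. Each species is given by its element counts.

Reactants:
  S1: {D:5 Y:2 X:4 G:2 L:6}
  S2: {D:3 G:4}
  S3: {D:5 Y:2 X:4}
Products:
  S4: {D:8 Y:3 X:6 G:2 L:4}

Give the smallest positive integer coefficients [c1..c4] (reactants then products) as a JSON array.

Coefficients: [4, 1, 5, 6]

D: 4·5+1·3+5·5 = 48 | 6·8 = 48
Y: 4·2+1·0+5·2 = 18 | 6·3 = 18
X: 4·4+1·0+5·4 = 36 | 6·6 = 36
G: 4·2+1·4+5·0 = 12 | 6·2 = 12
L: 4·6+1·0+5·0 = 24 | 6·4 = 24
gcd(4,1,5,6) = 1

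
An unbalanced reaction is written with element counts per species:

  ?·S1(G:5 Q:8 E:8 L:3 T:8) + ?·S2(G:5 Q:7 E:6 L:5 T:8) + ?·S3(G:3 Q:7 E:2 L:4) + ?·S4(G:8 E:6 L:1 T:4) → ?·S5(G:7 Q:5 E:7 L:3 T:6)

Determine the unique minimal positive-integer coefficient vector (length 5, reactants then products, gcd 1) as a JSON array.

Coefficients: [2, 1, 1, 3, 6]

G: 2·5+1·5+1·3+3·8 = 42 | 6·7 = 42
Q: 2·8+1·7+1·7+3·0 = 30 | 6·5 = 30
E: 2·8+1·6+1·2+3·6 = 42 | 6·7 = 42
L: 2·3+1·5+1·4+3·1 = 18 | 6·3 = 18
T: 2·8+1·8+1·0+3·4 = 36 | 6·6 = 36
gcd(2,1,1,3,6) = 1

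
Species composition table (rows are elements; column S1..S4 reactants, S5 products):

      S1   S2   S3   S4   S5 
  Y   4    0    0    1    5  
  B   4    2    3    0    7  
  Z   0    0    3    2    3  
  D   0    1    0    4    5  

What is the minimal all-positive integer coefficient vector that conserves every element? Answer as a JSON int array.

Y: 3·4+3·0+1·0+3·1 = 15 | 3·5 = 15
B: 3·4+3·2+1·3+3·0 = 21 | 3·7 = 21
Z: 3·0+3·0+1·3+3·2 = 9 | 3·3 = 9
D: 3·0+3·1+1·0+3·4 = 15 | 3·5 = 15
gcd(3,3,1,3,3) = 1

Coefficients: [3, 3, 1, 3, 3]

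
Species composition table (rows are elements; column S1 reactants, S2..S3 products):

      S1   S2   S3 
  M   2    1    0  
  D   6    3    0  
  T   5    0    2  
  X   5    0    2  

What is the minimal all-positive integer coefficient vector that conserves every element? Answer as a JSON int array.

M: 2·2 = 4 | 4·1+5·0 = 4
D: 2·6 = 12 | 4·3+5·0 = 12
T: 2·5 = 10 | 4·0+5·2 = 10
X: 2·5 = 10 | 4·0+5·2 = 10
gcd(2,4,5) = 1

Coefficients: [2, 4, 5]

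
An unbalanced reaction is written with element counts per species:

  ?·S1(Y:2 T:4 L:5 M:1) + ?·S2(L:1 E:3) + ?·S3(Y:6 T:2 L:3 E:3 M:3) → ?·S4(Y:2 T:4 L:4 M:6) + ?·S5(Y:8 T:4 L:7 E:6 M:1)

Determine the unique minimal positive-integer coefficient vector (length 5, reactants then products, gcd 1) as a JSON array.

Coefficients: [5, 4, 6, 3, 5]

Y: 5·2+4·0+6·6 = 46 | 3·2+5·8 = 46
T: 5·4+4·0+6·2 = 32 | 3·4+5·4 = 32
L: 5·5+4·1+6·3 = 47 | 3·4+5·7 = 47
E: 5·0+4·3+6·3 = 30 | 3·0+5·6 = 30
M: 5·1+4·0+6·3 = 23 | 3·6+5·1 = 23
gcd(5,4,6,3,5) = 1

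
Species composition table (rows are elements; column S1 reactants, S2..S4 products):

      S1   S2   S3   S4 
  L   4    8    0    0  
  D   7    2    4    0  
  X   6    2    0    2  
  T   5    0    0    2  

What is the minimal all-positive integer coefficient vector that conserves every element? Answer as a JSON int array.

L: 2·4 = 8 | 1·8+3·0+5·0 = 8
D: 2·7 = 14 | 1·2+3·4+5·0 = 14
X: 2·6 = 12 | 1·2+3·0+5·2 = 12
T: 2·5 = 10 | 1·0+3·0+5·2 = 10
gcd(2,1,3,5) = 1

Coefficients: [2, 1, 3, 5]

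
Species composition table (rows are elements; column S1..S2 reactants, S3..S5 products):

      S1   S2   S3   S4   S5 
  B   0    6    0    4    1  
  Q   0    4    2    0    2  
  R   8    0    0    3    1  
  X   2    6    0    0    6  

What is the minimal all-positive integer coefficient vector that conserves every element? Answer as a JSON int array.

B: 3·0+5·6 = 30 | 4·0+6·4+6·1 = 30
Q: 3·0+5·4 = 20 | 4·2+6·0+6·2 = 20
R: 3·8+5·0 = 24 | 4·0+6·3+6·1 = 24
X: 3·2+5·6 = 36 | 4·0+6·0+6·6 = 36
gcd(3,5,4,6,6) = 1

Coefficients: [3, 5, 4, 6, 6]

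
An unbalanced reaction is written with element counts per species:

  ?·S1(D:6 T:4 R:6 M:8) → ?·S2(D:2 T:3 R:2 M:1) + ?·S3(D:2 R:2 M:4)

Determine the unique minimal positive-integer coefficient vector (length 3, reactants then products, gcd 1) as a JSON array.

Coefficients: [3, 4, 5]

D: 3·6 = 18 | 4·2+5·2 = 18
T: 3·4 = 12 | 4·3+5·0 = 12
R: 3·6 = 18 | 4·2+5·2 = 18
M: 3·8 = 24 | 4·1+5·4 = 24
gcd(3,4,5) = 1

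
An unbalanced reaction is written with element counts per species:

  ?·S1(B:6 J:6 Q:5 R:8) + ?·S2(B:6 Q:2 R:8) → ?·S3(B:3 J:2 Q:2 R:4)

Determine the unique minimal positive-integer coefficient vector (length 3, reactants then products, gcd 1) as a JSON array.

B: 2·6+1·6 = 18 | 6·3 = 18
J: 2·6+1·0 = 12 | 6·2 = 12
Q: 2·5+1·2 = 12 | 6·2 = 12
R: 2·8+1·8 = 24 | 6·4 = 24
gcd(2,1,6) = 1

Coefficients: [2, 1, 6]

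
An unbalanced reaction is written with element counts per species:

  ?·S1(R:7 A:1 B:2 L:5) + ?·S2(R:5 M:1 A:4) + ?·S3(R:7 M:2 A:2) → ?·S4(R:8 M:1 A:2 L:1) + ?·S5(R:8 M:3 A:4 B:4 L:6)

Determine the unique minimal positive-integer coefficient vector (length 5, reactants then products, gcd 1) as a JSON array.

R: 2·7+1·5+3·7 = 40 | 4·8+1·8 = 40
M: 2·0+1·1+3·2 = 7 | 4·1+1·3 = 7
A: 2·1+1·4+3·2 = 12 | 4·2+1·4 = 12
B: 2·2+1·0+3·0 = 4 | 4·0+1·4 = 4
L: 2·5+1·0+3·0 = 10 | 4·1+1·6 = 10
gcd(2,1,3,4,1) = 1

Coefficients: [2, 1, 3, 4, 1]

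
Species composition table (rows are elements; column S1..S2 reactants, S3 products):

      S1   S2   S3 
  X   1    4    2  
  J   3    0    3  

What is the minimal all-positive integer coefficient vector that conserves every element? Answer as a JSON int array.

X: 4·1+1·4 = 8 | 4·2 = 8
J: 4·3+1·0 = 12 | 4·3 = 12
gcd(4,1,4) = 1

Coefficients: [4, 1, 4]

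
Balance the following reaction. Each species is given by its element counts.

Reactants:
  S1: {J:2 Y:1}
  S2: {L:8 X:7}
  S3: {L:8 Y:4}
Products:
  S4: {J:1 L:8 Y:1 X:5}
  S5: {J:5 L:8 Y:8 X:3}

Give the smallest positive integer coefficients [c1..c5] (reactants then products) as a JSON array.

Coefficients: [5, 4, 2, 5, 1]

J: 5·2+4·0+2·0 = 10 | 5·1+1·5 = 10
L: 5·0+4·8+2·8 = 48 | 5·8+1·8 = 48
Y: 5·1+4·0+2·4 = 13 | 5·1+1·8 = 13
X: 5·0+4·7+2·0 = 28 | 5·5+1·3 = 28
gcd(5,4,2,5,1) = 1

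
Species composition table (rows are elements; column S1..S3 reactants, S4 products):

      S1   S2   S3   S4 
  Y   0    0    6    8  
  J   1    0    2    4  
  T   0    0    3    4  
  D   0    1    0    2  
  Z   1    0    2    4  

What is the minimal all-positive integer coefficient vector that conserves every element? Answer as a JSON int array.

Coefficients: [4, 6, 4, 3]

Y: 4·0+6·0+4·6 = 24 | 3·8 = 24
J: 4·1+6·0+4·2 = 12 | 3·4 = 12
T: 4·0+6·0+4·3 = 12 | 3·4 = 12
D: 4·0+6·1+4·0 = 6 | 3·2 = 6
Z: 4·1+6·0+4·2 = 12 | 3·4 = 12
gcd(4,6,4,3) = 1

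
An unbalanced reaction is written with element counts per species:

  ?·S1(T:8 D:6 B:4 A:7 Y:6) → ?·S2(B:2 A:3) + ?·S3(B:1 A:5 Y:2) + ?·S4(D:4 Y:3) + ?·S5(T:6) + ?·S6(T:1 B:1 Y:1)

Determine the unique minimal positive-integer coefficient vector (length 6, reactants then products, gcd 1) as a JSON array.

Coefficients: [4, 6, 2, 6, 5, 2]

T: 4·8 = 32 | 6·0+2·0+6·0+5·6+2·1 = 32
D: 4·6 = 24 | 6·0+2·0+6·4+5·0+2·0 = 24
B: 4·4 = 16 | 6·2+2·1+6·0+5·0+2·1 = 16
A: 4·7 = 28 | 6·3+2·5+6·0+5·0+2·0 = 28
Y: 4·6 = 24 | 6·0+2·2+6·3+5·0+2·1 = 24
gcd(4,6,2,6,5,2) = 1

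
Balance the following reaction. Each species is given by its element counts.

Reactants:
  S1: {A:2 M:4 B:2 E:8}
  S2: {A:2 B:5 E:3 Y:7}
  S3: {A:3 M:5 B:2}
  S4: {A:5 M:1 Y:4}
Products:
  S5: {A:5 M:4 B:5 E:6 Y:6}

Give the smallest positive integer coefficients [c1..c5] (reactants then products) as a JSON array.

A: 3·2+4·2+2·3+2·5 = 30 | 6·5 = 30
M: 3·4+4·0+2·5+2·1 = 24 | 6·4 = 24
B: 3·2+4·5+2·2+2·0 = 30 | 6·5 = 30
E: 3·8+4·3+2·0+2·0 = 36 | 6·6 = 36
Y: 3·0+4·7+2·0+2·4 = 36 | 6·6 = 36
gcd(3,4,2,2,6) = 1

Coefficients: [3, 4, 2, 2, 6]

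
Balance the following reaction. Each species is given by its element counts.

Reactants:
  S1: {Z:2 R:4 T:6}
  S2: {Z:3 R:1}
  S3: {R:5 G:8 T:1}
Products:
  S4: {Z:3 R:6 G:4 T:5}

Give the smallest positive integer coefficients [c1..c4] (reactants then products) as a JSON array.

Z: 3·2+2·3+2·0 = 12 | 4·3 = 12
R: 3·4+2·1+2·5 = 24 | 4·6 = 24
G: 3·0+2·0+2·8 = 16 | 4·4 = 16
T: 3·6+2·0+2·1 = 20 | 4·5 = 20
gcd(3,2,2,4) = 1

Coefficients: [3, 2, 2, 4]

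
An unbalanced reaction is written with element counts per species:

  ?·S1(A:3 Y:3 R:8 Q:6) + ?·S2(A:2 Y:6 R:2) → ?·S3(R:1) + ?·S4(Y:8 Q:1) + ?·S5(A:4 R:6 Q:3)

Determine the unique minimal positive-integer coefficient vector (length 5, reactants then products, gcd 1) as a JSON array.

A: 2·3+3·2 = 12 | 4·0+3·0+3·4 = 12
Y: 2·3+3·6 = 24 | 4·0+3·8+3·0 = 24
R: 2·8+3·2 = 22 | 4·1+3·0+3·6 = 22
Q: 2·6+3·0 = 12 | 4·0+3·1+3·3 = 12
gcd(2,3,4,3,3) = 1

Coefficients: [2, 3, 4, 3, 3]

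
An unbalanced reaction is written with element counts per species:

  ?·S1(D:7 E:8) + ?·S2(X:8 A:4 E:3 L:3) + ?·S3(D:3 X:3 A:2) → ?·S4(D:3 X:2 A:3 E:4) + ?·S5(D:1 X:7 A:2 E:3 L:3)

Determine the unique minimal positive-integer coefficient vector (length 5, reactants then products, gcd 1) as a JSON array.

Coefficients: [2, 5, 1, 4, 5]

D: 2·7+5·0+1·3 = 17 | 4·3+5·1 = 17
X: 2·0+5·8+1·3 = 43 | 4·2+5·7 = 43
A: 2·0+5·4+1·2 = 22 | 4·3+5·2 = 22
E: 2·8+5·3+1·0 = 31 | 4·4+5·3 = 31
L: 2·0+5·3+1·0 = 15 | 4·0+5·3 = 15
gcd(2,5,1,4,5) = 1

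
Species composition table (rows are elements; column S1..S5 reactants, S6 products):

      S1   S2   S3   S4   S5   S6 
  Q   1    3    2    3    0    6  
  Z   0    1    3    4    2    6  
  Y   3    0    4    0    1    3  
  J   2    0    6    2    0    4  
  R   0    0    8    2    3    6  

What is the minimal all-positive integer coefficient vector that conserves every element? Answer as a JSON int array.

Coefficients: [1, 3, 1, 2, 2, 3]

Q: 1·1+3·3+1·2+2·3+2·0 = 18 | 3·6 = 18
Z: 1·0+3·1+1·3+2·4+2·2 = 18 | 3·6 = 18
Y: 1·3+3·0+1·4+2·0+2·1 = 9 | 3·3 = 9
J: 1·2+3·0+1·6+2·2+2·0 = 12 | 3·4 = 12
R: 1·0+3·0+1·8+2·2+2·3 = 18 | 3·6 = 18
gcd(1,3,1,2,2,3) = 1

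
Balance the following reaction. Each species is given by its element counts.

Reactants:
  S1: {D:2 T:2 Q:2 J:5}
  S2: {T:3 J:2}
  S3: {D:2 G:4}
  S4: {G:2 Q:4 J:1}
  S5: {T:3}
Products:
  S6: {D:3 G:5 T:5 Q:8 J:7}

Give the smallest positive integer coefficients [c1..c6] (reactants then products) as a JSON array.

D: 4·2+1·0+2·2+6·0+3·0 = 12 | 4·3 = 12
G: 4·0+1·0+2·4+6·2+3·0 = 20 | 4·5 = 20
T: 4·2+1·3+2·0+6·0+3·3 = 20 | 4·5 = 20
Q: 4·2+1·0+2·0+6·4+3·0 = 32 | 4·8 = 32
J: 4·5+1·2+2·0+6·1+3·0 = 28 | 4·7 = 28
gcd(4,1,2,6,3,4) = 1

Coefficients: [4, 1, 2, 6, 3, 4]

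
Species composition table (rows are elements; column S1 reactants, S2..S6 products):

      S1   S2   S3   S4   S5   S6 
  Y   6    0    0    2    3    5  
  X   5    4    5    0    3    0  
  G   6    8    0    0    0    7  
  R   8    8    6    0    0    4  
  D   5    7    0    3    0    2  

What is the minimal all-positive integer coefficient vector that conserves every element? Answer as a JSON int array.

Coefficients: [6, 1, 4, 5, 2, 4]

Y: 6·6 = 36 | 1·0+4·0+5·2+2·3+4·5 = 36
X: 6·5 = 30 | 1·4+4·5+5·0+2·3+4·0 = 30
G: 6·6 = 36 | 1·8+4·0+5·0+2·0+4·7 = 36
R: 6·8 = 48 | 1·8+4·6+5·0+2·0+4·4 = 48
D: 6·5 = 30 | 1·7+4·0+5·3+2·0+4·2 = 30
gcd(6,1,4,5,2,4) = 1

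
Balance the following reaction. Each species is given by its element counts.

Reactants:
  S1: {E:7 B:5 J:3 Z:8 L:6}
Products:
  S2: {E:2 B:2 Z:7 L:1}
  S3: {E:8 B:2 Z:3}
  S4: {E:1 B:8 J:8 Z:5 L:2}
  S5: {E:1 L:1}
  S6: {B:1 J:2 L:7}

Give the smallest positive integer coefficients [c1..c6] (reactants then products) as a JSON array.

Coefficients: [4, 3, 2, 1, 5, 2]

E: 4·7 = 28 | 3·2+2·8+1·1+5·1+2·0 = 28
B: 4·5 = 20 | 3·2+2·2+1·8+5·0+2·1 = 20
J: 4·3 = 12 | 3·0+2·0+1·8+5·0+2·2 = 12
Z: 4·8 = 32 | 3·7+2·3+1·5+5·0+2·0 = 32
L: 4·6 = 24 | 3·1+2·0+1·2+5·1+2·7 = 24
gcd(4,3,2,1,5,2) = 1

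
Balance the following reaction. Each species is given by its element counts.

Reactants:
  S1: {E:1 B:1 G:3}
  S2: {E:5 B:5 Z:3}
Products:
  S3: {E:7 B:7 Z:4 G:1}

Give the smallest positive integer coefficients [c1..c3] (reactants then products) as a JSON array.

Coefficients: [1, 4, 3]

E: 1·1+4·5 = 21 | 3·7 = 21
B: 1·1+4·5 = 21 | 3·7 = 21
Z: 1·0+4·3 = 12 | 3·4 = 12
G: 1·3+4·0 = 3 | 3·1 = 3
gcd(1,4,3) = 1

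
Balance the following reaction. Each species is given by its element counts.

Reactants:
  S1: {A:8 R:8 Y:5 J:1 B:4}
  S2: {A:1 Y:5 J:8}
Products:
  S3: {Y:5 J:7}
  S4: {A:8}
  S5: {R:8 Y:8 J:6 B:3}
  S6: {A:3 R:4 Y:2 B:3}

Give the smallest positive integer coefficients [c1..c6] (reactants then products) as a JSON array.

Coefficients: [6, 4, 2, 5, 4, 4]

A: 6·8+4·1 = 52 | 2·0+5·8+4·0+4·3 = 52
R: 6·8+4·0 = 48 | 2·0+5·0+4·8+4·4 = 48
Y: 6·5+4·5 = 50 | 2·5+5·0+4·8+4·2 = 50
J: 6·1+4·8 = 38 | 2·7+5·0+4·6+4·0 = 38
B: 6·4+4·0 = 24 | 2·0+5·0+4·3+4·3 = 24
gcd(6,4,2,5,4,4) = 1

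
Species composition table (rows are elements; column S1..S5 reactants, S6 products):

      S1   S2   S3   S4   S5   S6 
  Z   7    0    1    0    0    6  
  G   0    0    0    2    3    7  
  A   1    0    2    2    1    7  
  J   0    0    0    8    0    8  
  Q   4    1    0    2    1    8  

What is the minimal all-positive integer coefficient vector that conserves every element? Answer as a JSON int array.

Z: 2·7+5·0+4·1+3·0+5·0 = 18 | 3·6 = 18
G: 2·0+5·0+4·0+3·2+5·3 = 21 | 3·7 = 21
A: 2·1+5·0+4·2+3·2+5·1 = 21 | 3·7 = 21
J: 2·0+5·0+4·0+3·8+5·0 = 24 | 3·8 = 24
Q: 2·4+5·1+4·0+3·2+5·1 = 24 | 3·8 = 24
gcd(2,5,4,3,5,3) = 1

Coefficients: [2, 5, 4, 3, 5, 3]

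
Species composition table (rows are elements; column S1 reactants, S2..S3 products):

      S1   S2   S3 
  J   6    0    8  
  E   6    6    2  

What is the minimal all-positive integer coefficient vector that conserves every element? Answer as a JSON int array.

J: 4·6 = 24 | 3·0+3·8 = 24
E: 4·6 = 24 | 3·6+3·2 = 24
gcd(4,3,3) = 1

Coefficients: [4, 3, 3]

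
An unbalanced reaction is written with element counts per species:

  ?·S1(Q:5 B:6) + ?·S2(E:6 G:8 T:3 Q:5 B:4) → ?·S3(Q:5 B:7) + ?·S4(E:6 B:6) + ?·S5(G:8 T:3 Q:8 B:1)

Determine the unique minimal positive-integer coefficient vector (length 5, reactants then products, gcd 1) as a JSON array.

E: 6·0+5·6 = 30 | 3·0+5·6+5·0 = 30
G: 6·0+5·8 = 40 | 3·0+5·0+5·8 = 40
T: 6·0+5·3 = 15 | 3·0+5·0+5·3 = 15
Q: 6·5+5·5 = 55 | 3·5+5·0+5·8 = 55
B: 6·6+5·4 = 56 | 3·7+5·6+5·1 = 56
gcd(6,5,3,5,5) = 1

Coefficients: [6, 5, 3, 5, 5]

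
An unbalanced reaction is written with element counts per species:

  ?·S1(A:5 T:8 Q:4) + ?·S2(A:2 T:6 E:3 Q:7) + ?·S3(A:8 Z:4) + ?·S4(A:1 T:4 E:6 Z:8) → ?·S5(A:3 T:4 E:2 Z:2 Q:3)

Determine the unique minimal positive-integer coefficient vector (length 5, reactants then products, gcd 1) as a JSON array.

Coefficients: [1, 2, 1, 1, 6]

A: 1·5+2·2+1·8+1·1 = 18 | 6·3 = 18
T: 1·8+2·6+1·0+1·4 = 24 | 6·4 = 24
E: 1·0+2·3+1·0+1·6 = 12 | 6·2 = 12
Z: 1·0+2·0+1·4+1·8 = 12 | 6·2 = 12
Q: 1·4+2·7+1·0+1·0 = 18 | 6·3 = 18
gcd(1,2,1,1,6) = 1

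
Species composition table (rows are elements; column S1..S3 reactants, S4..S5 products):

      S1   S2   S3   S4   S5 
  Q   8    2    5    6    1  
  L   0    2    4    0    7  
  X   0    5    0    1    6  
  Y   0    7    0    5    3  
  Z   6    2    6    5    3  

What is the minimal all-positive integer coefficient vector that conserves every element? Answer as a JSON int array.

Q: 1·8+6·2+4·5 = 40 | 6·6+4·1 = 40
L: 1·0+6·2+4·4 = 28 | 6·0+4·7 = 28
X: 1·0+6·5+4·0 = 30 | 6·1+4·6 = 30
Y: 1·0+6·7+4·0 = 42 | 6·5+4·3 = 42
Z: 1·6+6·2+4·6 = 42 | 6·5+4·3 = 42
gcd(1,6,4,6,4) = 1

Coefficients: [1, 6, 4, 6, 4]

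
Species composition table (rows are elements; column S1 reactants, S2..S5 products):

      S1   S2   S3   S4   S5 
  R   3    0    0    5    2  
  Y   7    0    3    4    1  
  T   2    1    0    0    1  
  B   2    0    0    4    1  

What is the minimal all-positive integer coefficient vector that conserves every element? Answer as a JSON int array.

R: 3·3 = 9 | 4·0+5·0+1·5+2·2 = 9
Y: 3·7 = 21 | 4·0+5·3+1·4+2·1 = 21
T: 3·2 = 6 | 4·1+5·0+1·0+2·1 = 6
B: 3·2 = 6 | 4·0+5·0+1·4+2·1 = 6
gcd(3,4,5,1,2) = 1

Coefficients: [3, 4, 5, 1, 2]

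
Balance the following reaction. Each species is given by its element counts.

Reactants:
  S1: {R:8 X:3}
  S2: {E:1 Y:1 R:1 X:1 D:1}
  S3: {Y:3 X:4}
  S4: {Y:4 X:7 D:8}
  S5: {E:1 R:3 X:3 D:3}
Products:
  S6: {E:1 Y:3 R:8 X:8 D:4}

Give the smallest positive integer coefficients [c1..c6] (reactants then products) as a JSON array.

Coefficients: [3, 2, 2, 1, 2, 4]

E: 3·0+2·1+2·0+1·0+2·1 = 4 | 4·1 = 4
Y: 3·0+2·1+2·3+1·4+2·0 = 12 | 4·3 = 12
R: 3·8+2·1+2·0+1·0+2·3 = 32 | 4·8 = 32
X: 3·3+2·1+2·4+1·7+2·3 = 32 | 4·8 = 32
D: 3·0+2·1+2·0+1·8+2·3 = 16 | 4·4 = 16
gcd(3,2,2,1,2,4) = 1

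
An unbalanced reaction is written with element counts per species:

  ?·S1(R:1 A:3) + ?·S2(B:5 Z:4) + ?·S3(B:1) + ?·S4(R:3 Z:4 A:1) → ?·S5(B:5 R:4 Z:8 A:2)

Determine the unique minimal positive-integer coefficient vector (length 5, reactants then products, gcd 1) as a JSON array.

Coefficients: [1, 3, 5, 5, 4]

B: 1·0+3·5+5·1+5·0 = 20 | 4·5 = 20
R: 1·1+3·0+5·0+5·3 = 16 | 4·4 = 16
Z: 1·0+3·4+5·0+5·4 = 32 | 4·8 = 32
A: 1·3+3·0+5·0+5·1 = 8 | 4·2 = 8
gcd(1,3,5,5,4) = 1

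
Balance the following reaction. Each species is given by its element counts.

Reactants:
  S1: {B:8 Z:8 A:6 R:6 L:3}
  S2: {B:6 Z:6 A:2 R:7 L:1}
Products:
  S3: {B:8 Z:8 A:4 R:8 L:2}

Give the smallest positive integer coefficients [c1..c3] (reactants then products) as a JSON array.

Coefficients: [2, 4, 5]

B: 2·8+4·6 = 40 | 5·8 = 40
Z: 2·8+4·6 = 40 | 5·8 = 40
A: 2·6+4·2 = 20 | 5·4 = 20
R: 2·6+4·7 = 40 | 5·8 = 40
L: 2·3+4·1 = 10 | 5·2 = 10
gcd(2,4,5) = 1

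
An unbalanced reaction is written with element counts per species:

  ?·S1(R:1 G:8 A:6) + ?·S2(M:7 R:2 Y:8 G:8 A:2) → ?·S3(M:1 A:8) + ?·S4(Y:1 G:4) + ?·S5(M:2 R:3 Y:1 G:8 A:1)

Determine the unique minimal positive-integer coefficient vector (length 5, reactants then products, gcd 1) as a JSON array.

Coefficients: [4, 1, 3, 6, 2]

M: 4·0+1·7 = 7 | 3·1+6·0+2·2 = 7
R: 4·1+1·2 = 6 | 3·0+6·0+2·3 = 6
Y: 4·0+1·8 = 8 | 3·0+6·1+2·1 = 8
G: 4·8+1·8 = 40 | 3·0+6·4+2·8 = 40
A: 4·6+1·2 = 26 | 3·8+6·0+2·1 = 26
gcd(4,1,3,6,2) = 1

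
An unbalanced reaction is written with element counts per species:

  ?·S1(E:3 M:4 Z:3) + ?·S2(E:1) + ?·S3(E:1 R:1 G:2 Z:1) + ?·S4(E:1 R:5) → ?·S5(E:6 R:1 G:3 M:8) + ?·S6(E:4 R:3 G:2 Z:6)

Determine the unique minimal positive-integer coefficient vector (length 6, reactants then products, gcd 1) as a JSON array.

E: 4·3+5·1+6·1+1·1 = 24 | 2·6+3·4 = 24
R: 4·0+5·0+6·1+1·5 = 11 | 2·1+3·3 = 11
G: 4·0+5·0+6·2+1·0 = 12 | 2·3+3·2 = 12
M: 4·4+5·0+6·0+1·0 = 16 | 2·8+3·0 = 16
Z: 4·3+5·0+6·1+1·0 = 18 | 2·0+3·6 = 18
gcd(4,5,6,1,2,3) = 1

Coefficients: [4, 5, 6, 1, 2, 3]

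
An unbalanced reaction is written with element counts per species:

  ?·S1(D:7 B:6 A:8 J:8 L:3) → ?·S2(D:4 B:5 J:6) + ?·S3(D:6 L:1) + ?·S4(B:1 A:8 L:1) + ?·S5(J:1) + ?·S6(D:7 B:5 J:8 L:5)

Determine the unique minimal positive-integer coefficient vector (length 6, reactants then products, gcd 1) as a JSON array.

D: 3·7 = 21 | 2·4+1·6+3·0+4·0+1·7 = 21
B: 3·6 = 18 | 2·5+1·0+3·1+4·0+1·5 = 18
A: 3·8 = 24 | 2·0+1·0+3·8+4·0+1·0 = 24
J: 3·8 = 24 | 2·6+1·0+3·0+4·1+1·8 = 24
L: 3·3 = 9 | 2·0+1·1+3·1+4·0+1·5 = 9
gcd(3,2,1,3,4,1) = 1

Coefficients: [3, 2, 1, 3, 4, 1]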